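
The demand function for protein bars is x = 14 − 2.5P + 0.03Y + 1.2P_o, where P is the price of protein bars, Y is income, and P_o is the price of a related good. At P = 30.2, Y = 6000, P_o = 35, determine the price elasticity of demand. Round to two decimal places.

First evaluate x: 14 − 2.5(30.2) + 0.03(6000) + 1.2(35) = 14 − 75.5 + 180 + 42 = 160.5.
∂x/∂P = −2.5, so E_p = (−2.5)·(30.2/160.5) ≈ -0.47.
|E_p| < 1: demand is inelastic.

-0.47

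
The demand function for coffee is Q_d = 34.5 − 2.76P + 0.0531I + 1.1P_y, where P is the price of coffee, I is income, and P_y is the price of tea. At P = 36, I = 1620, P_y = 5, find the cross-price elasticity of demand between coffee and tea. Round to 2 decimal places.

0.21

First evaluate Q_d: 34.5 − 2.76(36) + 0.0531(1620) + 1.1(5) = 34.5 − 99.36 + 86.022 + 5.5 = 26.662.
∂Q_d/∂P_y = +1.1, so E_xy = 1.1·(5/26.662) ≈ 0.21.
E_xy > 0: the goods are substitutes.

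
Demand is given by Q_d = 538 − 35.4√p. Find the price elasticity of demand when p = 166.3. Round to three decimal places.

At p = 166.3, Q_d = 81.491.
dQ_d/dp = −35.4/(2√p) = −35.4/(2·12.8957).
Point elasticity E = (dQ_d/dp)·(p/Q_d) = -1.3725 × 166.3/81.491 ≈ -2.801.
|E| > 1, so demand is elastic at this price.

-2.801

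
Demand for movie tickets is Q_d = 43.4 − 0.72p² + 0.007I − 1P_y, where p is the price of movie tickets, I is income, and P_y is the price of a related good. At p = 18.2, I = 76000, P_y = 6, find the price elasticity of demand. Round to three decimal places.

Substituting, Q_d = 43.4 − 0.72(18.2)² + 0.007(76000) − 1(6) = 43.4 − 238.4928 + 532 − 6 = 330.9072.
∂Q_d/∂p = −2·0.72·p = -26.208, so E_p = -26.208·(18.2/330.9072) ≈ -1.441.
|E_p| > 1: demand is elastic.

-1.441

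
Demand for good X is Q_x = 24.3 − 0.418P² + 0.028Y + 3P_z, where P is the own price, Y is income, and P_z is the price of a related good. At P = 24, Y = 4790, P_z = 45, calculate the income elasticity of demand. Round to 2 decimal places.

First evaluate Q_x: 24.3 − 0.418(24)² + 0.028(4790) + 3(45) = 24.3 − 240.768 + 134.12 + 135 = 52.652.
∂Q_x/∂Y = +0.028, so E_I = 0.028·(4790/52.652) ≈ 2.55.
E_I > 1: normal good (luxury).

2.55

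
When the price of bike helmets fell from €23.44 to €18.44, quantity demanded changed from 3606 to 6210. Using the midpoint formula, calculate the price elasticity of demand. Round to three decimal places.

%Δq = (6210 − 3606)/[(3606 + 6210)/2] = 2604/4908 ≈ 0.5306.
%ΔP = (18.44 − 23.44)/[(23.44 + 18.44)/2] = -5/20.94 ≈ -0.2388.
Arc elasticity E = %Δq/%ΔP ≈ 0.5306/-0.2388 ≈ -2.222.
|E| > 1: demand is elastic over this range.

-2.222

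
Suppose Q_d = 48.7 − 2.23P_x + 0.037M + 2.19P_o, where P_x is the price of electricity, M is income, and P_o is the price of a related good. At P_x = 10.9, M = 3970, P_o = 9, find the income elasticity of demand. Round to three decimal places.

0.769

First evaluate Q_d: 48.7 − 2.23(10.9) + 0.037(3970) + 2.19(9) = 48.7 − 24.307 + 146.89 + 19.71 = 190.993.
∂Q_d/∂M = +0.037, so E_I = 0.037·(3970/190.993) ≈ 0.769.
E_I ∈ (0,1): normal good (necessity).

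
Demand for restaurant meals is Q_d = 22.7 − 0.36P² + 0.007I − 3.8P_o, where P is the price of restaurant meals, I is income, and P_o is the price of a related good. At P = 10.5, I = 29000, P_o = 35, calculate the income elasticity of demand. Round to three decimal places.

First evaluate Q_d: 22.7 − 0.36(10.5)² + 0.007(29000) − 3.8(35) = 22.7 − 39.69 + 203 − 133 = 53.01.
∂Q_d/∂I = +0.007, so E_I = 0.007·(29000/53.01) ≈ 3.829.
E_I > 1: normal good (luxury).

3.829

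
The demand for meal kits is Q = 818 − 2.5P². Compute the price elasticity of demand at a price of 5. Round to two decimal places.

-0.17

At P = 5, Q = 755.5.
dQ/dP = −2·2.5·P = −25.
Point elasticity E = (dQ/dP)·(P/Q) = -25 × 5/755.5 ≈ -0.17.
|E| < 1, so demand is inelastic at this price.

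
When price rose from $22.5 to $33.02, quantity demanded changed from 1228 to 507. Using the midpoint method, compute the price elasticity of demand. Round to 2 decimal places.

%ΔQ = (507 − 1228)/[(1228 + 507)/2] = -721/867.5 ≈ -0.8311.
%ΔP = (33.02 − 22.5)/[(22.5 + 33.02)/2] = 10.52/27.76 ≈ 0.3790.
Arc elasticity E = %ΔQ/%ΔP ≈ -0.8311/0.3790 ≈ -2.19.
|E| > 1: demand is elastic over this range.

-2.19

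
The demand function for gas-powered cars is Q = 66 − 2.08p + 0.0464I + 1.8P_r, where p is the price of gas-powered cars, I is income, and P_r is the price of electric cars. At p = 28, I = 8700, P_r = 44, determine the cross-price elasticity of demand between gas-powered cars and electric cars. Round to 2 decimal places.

Evaluating quantity at (p, I, P_r) gives Q = 66 − 2.08(28) + 0.0464(8700) + 1.8(44) = 66 − 58.24 + 403.68 + 79.2 = 490.64.
∂Q/∂P_r = +1.8, so E_xy = 1.8·(44/490.64) ≈ 0.16.
E_xy > 0: the goods are substitutes.

0.16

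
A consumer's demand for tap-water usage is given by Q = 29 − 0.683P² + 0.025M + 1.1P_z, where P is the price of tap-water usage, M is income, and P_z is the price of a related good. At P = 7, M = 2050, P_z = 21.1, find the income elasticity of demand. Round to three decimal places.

0.732

Q = 29 − 0.683(7)² + 0.025(2050) + 1.1(21.1) = 29 − 33.467 + 51.25 + 23.21 = 69.993.
∂Q/∂M = +0.025, so E_I = 0.025·(2050/69.993) ≈ 0.732.
E_I ∈ (0,1): normal good (necessity).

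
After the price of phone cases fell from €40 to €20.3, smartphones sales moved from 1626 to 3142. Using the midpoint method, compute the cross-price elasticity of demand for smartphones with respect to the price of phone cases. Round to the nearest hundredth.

-0.97

%ΔQ_x = (3142 − 1626)/[(1626+3142)/2] = 1516/2384 ≈ 0.6359.
%ΔP_y = (20.3 − 40)/[(40+20.3)/2] ≈ -0.6534.
E_xy = 0.6359/-0.6534 ≈ -0.97.
E_xy < 0, so smartphones and phone cases are complements.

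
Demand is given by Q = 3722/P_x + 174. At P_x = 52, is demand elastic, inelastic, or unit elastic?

inelastic

At P_x = 52, Q = 245.5769.
dQ/dP_x = −3722/P_x² = −1.3765.
Point elasticity E = (dQ/dP_x)·(P_x/Q) = -1.3765 × 52/245.5769 ≈ -0.291.
|E| ≈ 0.291 < 1, so demand is inelastic.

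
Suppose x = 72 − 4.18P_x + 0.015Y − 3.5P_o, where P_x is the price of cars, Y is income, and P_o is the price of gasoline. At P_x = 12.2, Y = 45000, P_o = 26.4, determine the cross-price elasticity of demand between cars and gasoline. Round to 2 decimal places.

x = 72 − 4.18(12.2) + 0.015(45000) − 3.5(26.4) = 72 − 50.996 + 675 − 92.4 = 603.604.
∂x/∂P_o = −3.5, so E_xy = -3.5·(26.4/603.604) ≈ -0.15.
E_xy < 0: the goods are complements.

-0.15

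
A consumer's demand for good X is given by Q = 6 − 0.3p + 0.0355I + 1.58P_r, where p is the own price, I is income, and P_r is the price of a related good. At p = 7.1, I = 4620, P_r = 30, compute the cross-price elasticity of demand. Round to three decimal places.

Evaluating quantity at (p, I, P_r) gives Q = 6 − 0.3(7.1) + 0.0355(4620) + 1.58(30) = 6 − 2.13 + 164.01 + 47.4 = 215.28.
∂Q/∂P_r = +1.58, so E_xy = 1.58·(30/215.28) ≈ 0.220.
E_xy > 0: the goods are substitutes.

0.220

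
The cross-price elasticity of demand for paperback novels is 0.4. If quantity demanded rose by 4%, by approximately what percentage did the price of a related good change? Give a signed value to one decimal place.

%ΔQ ≈ E × %ΔP_y ⇒ %ΔP_y = %ΔQ / E = (4%)/(0.4) = 10.0%.

10.0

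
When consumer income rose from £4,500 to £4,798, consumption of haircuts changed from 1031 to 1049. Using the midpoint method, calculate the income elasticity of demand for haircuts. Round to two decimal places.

0.27

%ΔQ = (1049 − 1031)/[(1031+1049)/2] = 18/1040 ≈ 0.0173.
%ΔI = (4,798 − 4,500)/[(4,500+4,798)/2] = 298/4649 ≈ 0.0641.
E_I = %ΔQ/%ΔI ≈ 0.27.
E_I ∈ (0,1): normal good (necessity).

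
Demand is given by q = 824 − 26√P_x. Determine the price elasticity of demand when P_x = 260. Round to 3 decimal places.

-0.518

At P_x = 260, q = 404.7626.
dq/dP_x = −26/(2√P_x) = −26/(2·16.1245).
Point elasticity E = (dq/dP_x)·(P_x/q) = -0.8062 × 260/404.7626 ≈ -0.518.
|E| < 1, so demand is inelastic at this price.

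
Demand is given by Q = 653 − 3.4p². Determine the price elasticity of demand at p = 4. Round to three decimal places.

At p = 4, Q = 598.6.
dQ/dp = −2·3.4·p = −27.2.
Point elasticity E = (dQ/dp)·(p/Q) = -27.2 × 4/598.6 ≈ -0.182.
|E| < 1, so demand is inelastic at this price.

-0.182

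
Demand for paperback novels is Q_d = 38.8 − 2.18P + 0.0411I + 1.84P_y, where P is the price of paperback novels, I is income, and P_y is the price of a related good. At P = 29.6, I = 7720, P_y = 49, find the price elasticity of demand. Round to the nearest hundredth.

-0.17

Substituting, Q_d = 38.8 − 2.18(29.6) + 0.0411(7720) + 1.84(49) = 38.8 − 64.528 + 317.292 + 90.16 = 381.724.
∂Q_d/∂P = −2.18, so E_p = (−2.18)·(29.6/381.724) ≈ -0.17.
|E_p| < 1: demand is inelastic.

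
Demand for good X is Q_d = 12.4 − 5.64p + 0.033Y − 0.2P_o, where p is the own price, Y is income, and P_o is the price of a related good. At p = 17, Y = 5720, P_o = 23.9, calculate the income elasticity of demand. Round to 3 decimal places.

1.878

First evaluate Q_d: 12.4 − 5.64(17) + 0.033(5720) − 0.2(23.9) = 12.4 − 95.88 + 188.76 − 4.78 = 100.5.
∂Q_d/∂Y = +0.033, so E_I = 0.033·(5720/100.5) ≈ 1.878.
E_I > 1: normal good (luxury).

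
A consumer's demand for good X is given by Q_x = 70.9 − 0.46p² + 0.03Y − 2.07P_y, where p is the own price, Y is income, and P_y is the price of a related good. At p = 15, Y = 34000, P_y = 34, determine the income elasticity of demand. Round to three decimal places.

1.112

Substituting, Q_x = 70.9 − 0.46(15)² + 0.03(34000) − 2.07(34) = 70.9 − 103.5 + 1020 − 70.38 = 917.02.
∂Q_x/∂Y = +0.03, so E_I = 0.03·(34000/917.02) ≈ 1.112.
E_I > 1: normal good (luxury).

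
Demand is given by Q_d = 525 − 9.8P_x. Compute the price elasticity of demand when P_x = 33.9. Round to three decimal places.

At P_x = 33.9, Q_d = 192.78.
dQ_d/dP_x = −9.8.
Point elasticity E = (dQ_d/dP_x)·(P_x/Q_d) = -9.8 × 33.9/192.78 ≈ -1.723.
|E| > 1, so demand is elastic at this price.

-1.723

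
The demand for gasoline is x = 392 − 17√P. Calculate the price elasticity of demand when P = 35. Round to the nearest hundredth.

At P = 35, x = 291.4266.
dx/dP = −17/(2√P) = −17/(2·5.9161).
Point elasticity E = (dx/dP)·(P/x) = -1.4368 × 35/291.4266 ≈ -0.17.
|E| < 1, so demand is inelastic at this price.

-0.17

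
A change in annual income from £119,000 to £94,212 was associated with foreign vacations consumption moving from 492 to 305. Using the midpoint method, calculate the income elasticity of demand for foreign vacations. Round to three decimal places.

%ΔQ = (305 − 492)/[(492+305)/2] = -187/398.5 ≈ -0.4693.
%ΔM = (94,212 − 119,000)/[(119,000+94,212)/2] = -24788/106606 ≈ -0.2325.
E_I = %ΔQ/%ΔM ≈ 2.018.
E_I > 1: normal good (luxury).

2.018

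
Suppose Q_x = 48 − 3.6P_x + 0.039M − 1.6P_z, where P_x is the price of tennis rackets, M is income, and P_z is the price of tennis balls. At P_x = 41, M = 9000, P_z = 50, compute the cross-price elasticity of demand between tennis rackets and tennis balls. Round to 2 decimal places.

Substituting, Q_x = 48 − 3.6(41) + 0.039(9000) − 1.6(50) = 48 − 147.6 + 351 − 80 = 171.4.
∂Q_x/∂P_z = −1.6, so E_xy = -1.6·(50/171.4) ≈ -0.47.
E_xy < 0: the goods are complements.

-0.47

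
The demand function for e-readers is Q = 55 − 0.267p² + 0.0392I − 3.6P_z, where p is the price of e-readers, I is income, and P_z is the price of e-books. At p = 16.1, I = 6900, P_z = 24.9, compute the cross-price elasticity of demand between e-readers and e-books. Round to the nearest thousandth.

-0.538

Evaluating quantity at (p, I, P_z) gives Q = 55 − 0.267(16.1)² + 0.0392(6900) − 3.6(24.9) = 55 − 69.2091 + 270.48 − 89.64 = 166.6309.
∂Q/∂P_z = −3.6, so E_xy = -3.6·(24.9/166.6309) ≈ -0.538.
E_xy < 0: the goods are complements.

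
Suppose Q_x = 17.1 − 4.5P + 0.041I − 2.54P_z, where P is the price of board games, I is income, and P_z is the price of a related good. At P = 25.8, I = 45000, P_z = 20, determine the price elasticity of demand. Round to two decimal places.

-0.07

Evaluating quantity at (P, I, P_z) gives Q_x = 17.1 − 4.5(25.8) + 0.041(45000) − 2.54(20) = 17.1 − 116.1 + 1845 − 50.8 = 1695.2.
∂Q_x/∂P = −4.5, so E_p = (−4.5)·(25.8/1695.2) ≈ -0.07.
|E_p| < 1: demand is inelastic.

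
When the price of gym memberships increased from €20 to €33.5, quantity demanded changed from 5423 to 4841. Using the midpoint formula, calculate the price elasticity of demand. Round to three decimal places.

-0.225

%Δq = (4841 − 5423)/[(5423 + 4841)/2] = -582/5132 ≈ -0.1134.
%ΔP = (33.5 − 20)/[(20 + 33.5)/2] = 13.5/26.75 ≈ 0.5047.
Arc elasticity E = %Δq/%ΔP ≈ -0.1134/0.5047 ≈ -0.225.
|E| < 1: demand is inelastic over this range.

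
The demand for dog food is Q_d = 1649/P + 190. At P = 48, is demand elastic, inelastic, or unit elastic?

inelastic

At P = 48, Q_d = 224.3542.
dQ_d/dP = −1649/P² = −0.7157.
Point elasticity E = (dQ_d/dP)·(P/Q_d) = -0.7157 × 48/224.3542 ≈ -0.153.
|E| ≈ 0.153 < 1, so demand is inelastic.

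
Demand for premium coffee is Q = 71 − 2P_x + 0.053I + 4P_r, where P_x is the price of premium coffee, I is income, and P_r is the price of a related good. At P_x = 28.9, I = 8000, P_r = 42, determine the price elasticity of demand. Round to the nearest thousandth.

First evaluate Q: 71 − 2(28.9) + 0.053(8000) + 4(42) = 71 − 57.8 + 424 + 168 = 605.2.
∂Q/∂P_x = −2, so E_p = (−2)·(28.9/605.2) ≈ -0.096.
|E_p| < 1: demand is inelastic.

-0.096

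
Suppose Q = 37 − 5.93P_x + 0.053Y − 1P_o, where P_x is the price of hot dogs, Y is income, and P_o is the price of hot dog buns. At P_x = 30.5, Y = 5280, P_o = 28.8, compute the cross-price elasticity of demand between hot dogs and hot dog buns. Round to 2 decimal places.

-0.27

Substituting, Q = 37 − 5.93(30.5) + 0.053(5280) − 1(28.8) = 37 − 180.865 + 279.84 − 28.8 = 107.175.
∂Q/∂P_o = −1, so E_xy = -1·(28.8/107.175) ≈ -0.27.
E_xy < 0: the goods are complements.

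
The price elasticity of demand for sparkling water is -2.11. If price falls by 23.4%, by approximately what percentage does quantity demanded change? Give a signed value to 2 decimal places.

%ΔQ ≈ E × %ΔP = (-2.11) × (-23.4%) ≈ 49.37%.

49.37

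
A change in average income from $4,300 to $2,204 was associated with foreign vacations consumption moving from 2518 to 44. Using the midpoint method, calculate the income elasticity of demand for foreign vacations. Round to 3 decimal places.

%ΔQ = (44 − 2518)/[(2518+44)/2] = -2474/1281 ≈ -1.9313.
%ΔI = (2,204 − 4,300)/[(4,300+2,204)/2] = -2096/3252 ≈ -0.6445.
E_I = %ΔQ/%ΔI ≈ 2.996.
E_I > 1: normal good (luxury).

2.996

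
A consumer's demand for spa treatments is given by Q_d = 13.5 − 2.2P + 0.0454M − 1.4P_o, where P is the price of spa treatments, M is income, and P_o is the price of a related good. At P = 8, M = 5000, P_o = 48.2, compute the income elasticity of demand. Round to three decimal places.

First evaluate Q_d: 13.5 − 2.2(8) + 0.0454(5000) − 1.4(48.2) = 13.5 − 17.6 + 227 − 67.48 = 155.42.
∂Q_d/∂M = +0.0454, so E_I = 0.0454·(5000/155.42) ≈ 1.461.
E_I > 1: normal good (luxury).

1.461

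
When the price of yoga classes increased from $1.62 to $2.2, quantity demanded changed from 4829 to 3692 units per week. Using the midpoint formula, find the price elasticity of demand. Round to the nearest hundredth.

-0.88

%ΔQ = (3692 − 4829)/[(4829 + 3692)/2] = -1137/4260.5 ≈ -0.2669.
%ΔP = (2.2 − 1.62)/[(1.62 + 2.2)/2] = 0.58/1.91 ≈ 0.3037.
Arc elasticity E = %ΔQ/%ΔP ≈ -0.2669/0.3037 ≈ -0.88.
|E| < 1: demand is inelastic over this range.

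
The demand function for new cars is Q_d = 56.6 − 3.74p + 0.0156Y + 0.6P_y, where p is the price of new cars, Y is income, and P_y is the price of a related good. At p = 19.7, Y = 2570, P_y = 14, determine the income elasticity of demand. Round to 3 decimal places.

First evaluate Q_d: 56.6 − 3.74(19.7) + 0.0156(2570) + 0.6(14) = 56.6 − 73.678 + 40.092 + 8.4 = 31.414.
∂Q_d/∂Y = +0.0156, so E_I = 0.0156·(2570/31.414) ≈ 1.276.
E_I > 1: normal good (luxury).

1.276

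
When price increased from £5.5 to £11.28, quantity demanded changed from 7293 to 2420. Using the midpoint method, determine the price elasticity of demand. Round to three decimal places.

%Δq = (2420 − 7293)/[(7293 + 2420)/2] = -4873/4856.5 ≈ -1.0034.
%Δp = (11.28 − 5.5)/[(5.5 + 11.28)/2] = 5.78/8.39 ≈ 0.6889.
Arc elasticity E = %Δq/%Δp ≈ -1.0034/0.6889 ≈ -1.456.
|E| > 1: demand is elastic over this range.

-1.456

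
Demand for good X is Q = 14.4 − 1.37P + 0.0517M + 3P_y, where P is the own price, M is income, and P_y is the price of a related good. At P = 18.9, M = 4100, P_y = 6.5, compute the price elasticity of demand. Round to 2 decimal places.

-0.12

Substituting, Q = 14.4 − 1.37(18.9) + 0.0517(4100) + 3(6.5) = 14.4 − 25.893 + 211.97 + 19.5 = 219.977.
∂Q/∂P = −1.37, so E_p = (−1.37)·(18.9/219.977) ≈ -0.12.
|E_p| < 1: demand is inelastic.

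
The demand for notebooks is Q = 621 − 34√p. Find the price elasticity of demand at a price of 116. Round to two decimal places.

-0.72

At p = 116, Q = 254.8088.
dQ/dp = −34/(2√p) = −34/(2·10.7703).
Point elasticity E = (dQ/dp)·(p/Q) = -1.5784 × 116/254.8088 ≈ -0.72.
|E| < 1, so demand is inelastic at this price.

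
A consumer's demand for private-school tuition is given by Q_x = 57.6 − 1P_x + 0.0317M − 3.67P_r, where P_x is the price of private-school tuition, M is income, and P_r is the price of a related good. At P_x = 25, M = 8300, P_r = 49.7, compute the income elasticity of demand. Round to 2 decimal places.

At the given point, Q_x = 57.6 − 1(25) + 0.0317(8300) − 3.67(49.7) = 57.6 − 25 + 263.11 − 182.399 = 113.311.
∂Q_x/∂M = +0.0317, so E_I = 0.0317·(8300/113.311) ≈ 2.32.
E_I > 1: normal good (luxury).

2.32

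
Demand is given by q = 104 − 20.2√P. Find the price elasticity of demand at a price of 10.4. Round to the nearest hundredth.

-0.84

At P = 10.4, q = 38.857.
dq/dP = −20.2/(2√P) = −20.2/(2·3.2249).
Point elasticity E = (dq/dP)·(P/q) = -3.1319 × 10.4/38.857 ≈ -0.84.
|E| < 1, so demand is inelastic at this price.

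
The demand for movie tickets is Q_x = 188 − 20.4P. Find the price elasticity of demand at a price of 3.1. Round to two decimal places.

-0.51

At P = 3.1, Q_x = 124.76.
dQ_x/dP = −20.4.
Point elasticity E = (dQ_x/dP)·(P/Q_x) = -20.4 × 3.1/124.76 ≈ -0.51.
|E| < 1, so demand is inelastic at this price.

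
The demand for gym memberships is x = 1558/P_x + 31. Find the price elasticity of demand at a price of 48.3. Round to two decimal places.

-0.51

At P_x = 48.3, x = 63.2567.
dx/dP_x = −1558/P_x² = −0.6678.
Point elasticity E = (dx/dP_x)·(P_x/x) = -0.6678 × 48.3/63.2567 ≈ -0.51.
|E| < 1, so demand is inelastic at this price.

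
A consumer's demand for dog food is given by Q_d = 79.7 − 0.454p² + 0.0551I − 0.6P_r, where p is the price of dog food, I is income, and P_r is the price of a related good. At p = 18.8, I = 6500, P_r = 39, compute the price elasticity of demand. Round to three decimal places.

First evaluate Q_d: 79.7 − 0.454(18.8)² + 0.0551(6500) − 0.6(39) = 79.7 − 160.4618 + 358.15 − 23.4 = 253.9882.
∂Q_d/∂p = −2·0.454·p = -17.0704, so E_p = -17.0704·(18.8/253.9882) ≈ -1.264.
|E_p| > 1: demand is elastic.

-1.264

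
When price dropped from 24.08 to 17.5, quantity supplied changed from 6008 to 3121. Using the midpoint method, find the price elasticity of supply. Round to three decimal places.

%ΔQ = (3121 − 6008)/[(6008 + 3121)/2] = -2887/4564.5 ≈ -0.6325.
%ΔP = (17.5 − 24.08)/[(24.08 + 17.5)/2] = -6.58/20.79 ≈ -0.3165.
Arc elasticity E = %ΔQ/%ΔP ≈ -0.6325/-0.3165 ≈ 1.998.
|E| > 1: supply is elastic over this range.

1.998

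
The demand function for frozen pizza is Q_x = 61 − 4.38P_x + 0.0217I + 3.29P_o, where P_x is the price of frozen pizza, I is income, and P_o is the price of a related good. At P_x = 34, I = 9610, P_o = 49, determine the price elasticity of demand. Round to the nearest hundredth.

-0.53

Substituting, Q_x = 61 − 4.38(34) + 0.0217(9610) + 3.29(49) = 61 − 148.92 + 208.537 + 161.21 = 281.827.
∂Q_x/∂P_x = −4.38, so E_p = (−4.38)·(34/281.827) ≈ -0.53.
|E_p| < 1: demand is inelastic.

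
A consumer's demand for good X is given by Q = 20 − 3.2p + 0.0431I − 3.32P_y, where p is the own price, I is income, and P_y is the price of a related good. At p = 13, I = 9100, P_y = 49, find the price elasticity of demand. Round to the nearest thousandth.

First evaluate Q: 20 − 3.2(13) + 0.0431(9100) − 3.32(49) = 20 − 41.6 + 392.21 − 162.68 = 207.93.
∂Q/∂p = −3.2, so E_p = (−3.2)·(13/207.93) ≈ -0.200.
|E_p| < 1: demand is inelastic.

-0.200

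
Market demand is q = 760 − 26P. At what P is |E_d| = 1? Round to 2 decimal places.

14.62

For linear demand q = a − bP, E = −bP/(a − bP). |E| = 1 ⇒ bP = a − bP ⇒ P = a/(2b).
P = 760/(2·26) ≈ 14.62.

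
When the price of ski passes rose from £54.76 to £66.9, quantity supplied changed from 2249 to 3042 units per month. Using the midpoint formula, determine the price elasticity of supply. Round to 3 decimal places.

%ΔQ = (3042 − 2249)/[(2249 + 3042)/2] = 793/2645.5 ≈ 0.2998.
%Δp = (66.9 − 54.76)/[(54.76 + 66.9)/2] = 12.14/60.83 ≈ 0.1996.
Arc elasticity E = %ΔQ/%Δp ≈ 0.2998/0.1996 ≈ 1.502.
|E| > 1: supply is elastic over this range.

1.502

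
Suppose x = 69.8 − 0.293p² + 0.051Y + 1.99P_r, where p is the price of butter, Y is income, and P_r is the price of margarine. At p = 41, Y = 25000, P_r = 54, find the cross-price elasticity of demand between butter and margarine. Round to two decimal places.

First evaluate x: 69.8 − 0.293(41)² + 0.051(25000) + 1.99(54) = 69.8 − 492.533 + 1275 + 107.46 = 959.727.
∂x/∂P_r = +1.99, so E_xy = 1.99·(54/959.727) ≈ 0.11.
E_xy > 0: the goods are substitutes.

0.11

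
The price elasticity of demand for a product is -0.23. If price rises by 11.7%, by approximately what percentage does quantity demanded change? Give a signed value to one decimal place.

-2.7

%ΔQ ≈ E × %ΔP = (-0.23) × (11.7%) ≈ -2.7%.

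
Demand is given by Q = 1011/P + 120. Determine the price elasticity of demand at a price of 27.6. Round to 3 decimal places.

At P = 27.6, Q = 156.6304.
dQ/dP = −1011/P² = −1.3272.
Point elasticity E = (dQ/dP)·(P/Q) = -1.3272 × 27.6/156.6304 ≈ -0.234.
|E| < 1, so demand is inelastic at this price.

-0.234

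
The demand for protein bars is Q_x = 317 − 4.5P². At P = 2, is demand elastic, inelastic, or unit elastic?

At P = 2, Q_x = 299.
dQ_x/dP = −2·4.5·P = −18.
Point elasticity E = (dQ_x/dP)·(P/Q_x) = -18 × 2/299 ≈ -0.120.
|E| ≈ 0.120 < 1, so demand is inelastic.

inelastic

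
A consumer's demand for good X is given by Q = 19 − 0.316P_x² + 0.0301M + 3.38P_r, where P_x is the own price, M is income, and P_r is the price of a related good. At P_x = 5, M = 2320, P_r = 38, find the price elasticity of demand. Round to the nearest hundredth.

Q = 19 − 0.316(5)² + 0.0301(2320) + 3.38(38) = 19 − 7.9 + 69.832 + 128.44 = 209.372.
∂Q/∂P_x = −2·0.316·P_x = -3.16, so E_p = -3.16·(5/209.372) ≈ -0.08.
|E_p| < 1: demand is inelastic.

-0.08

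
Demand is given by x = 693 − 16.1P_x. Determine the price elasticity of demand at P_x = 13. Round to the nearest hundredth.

At P_x = 13, x = 483.7.
dx/dP_x = −16.1.
Point elasticity E = (dx/dP_x)·(P_x/x) = -16.1 × 13/483.7 ≈ -0.43.
|E| < 1, so demand is inelastic at this price.

-0.43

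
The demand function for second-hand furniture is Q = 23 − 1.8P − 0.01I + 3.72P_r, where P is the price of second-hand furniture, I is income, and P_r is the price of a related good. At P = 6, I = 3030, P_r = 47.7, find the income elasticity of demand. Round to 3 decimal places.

At the given point, Q = 23 − 1.8(6) − 0.01(3030) + 3.72(47.7) = 23 − 10.8 − 30.3 + 177.444 = 159.344.
∂Q/∂I = −0.01, so E_I = -0.01·(3030/159.344) ≈ -0.190.
E_I < 0: inferior good.

-0.190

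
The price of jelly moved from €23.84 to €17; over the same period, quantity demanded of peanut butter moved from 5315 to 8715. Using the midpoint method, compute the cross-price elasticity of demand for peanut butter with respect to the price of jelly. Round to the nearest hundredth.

%ΔQ_x = (8715 − 5315)/[(5315+8715)/2] = 3400/7015 ≈ 0.4847.
%ΔP_y = (17 − 23.84)/[(23.84+17)/2] ≈ -0.3350.
E_xy = 0.4847/-0.3350 ≈ -1.45.
E_xy < 0, so peanut butter and jelly are complements.

-1.45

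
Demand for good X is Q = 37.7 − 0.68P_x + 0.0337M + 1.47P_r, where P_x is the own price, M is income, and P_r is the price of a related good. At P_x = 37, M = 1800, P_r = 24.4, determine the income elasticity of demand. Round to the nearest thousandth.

Substituting, Q = 37.7 − 0.68(37) + 0.0337(1800) + 1.47(24.4) = 37.7 − 25.16 + 60.66 + 35.868 = 109.068.
∂Q/∂M = +0.0337, so E_I = 0.0337·(1800/109.068) ≈ 0.556.
E_I ∈ (0,1): normal good (necessity).

0.556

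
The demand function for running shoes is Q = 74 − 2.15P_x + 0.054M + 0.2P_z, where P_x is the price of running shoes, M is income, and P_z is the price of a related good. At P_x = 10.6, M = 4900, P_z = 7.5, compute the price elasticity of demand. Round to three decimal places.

-0.072

Q = 74 − 2.15(10.6) + 0.054(4900) + 0.2(7.5) = 74 − 22.79 + 264.6 + 1.5 = 317.31.
∂Q/∂P_x = −2.15, so E_p = (−2.15)·(10.6/317.31) ≈ -0.072.
|E_p| < 1: demand is inelastic.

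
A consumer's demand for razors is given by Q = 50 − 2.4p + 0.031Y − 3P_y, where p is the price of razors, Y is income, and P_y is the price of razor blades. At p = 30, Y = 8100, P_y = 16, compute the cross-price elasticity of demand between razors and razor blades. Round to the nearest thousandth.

-0.265

Evaluating quantity at (p, Y, P_y) gives Q = 50 − 2.4(30) + 0.031(8100) − 3(16) = 50 − 72 + 251.1 − 48 = 181.1.
∂Q/∂P_y = −3, so E_xy = -3·(16/181.1) ≈ -0.265.
E_xy < 0: the goods are complements.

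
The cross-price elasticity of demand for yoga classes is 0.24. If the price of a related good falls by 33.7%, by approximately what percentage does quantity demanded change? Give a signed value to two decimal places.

%ΔQ ≈ E × %ΔP_y = (0.24) × (-33.7%) ≈ -8.09%.

-8.09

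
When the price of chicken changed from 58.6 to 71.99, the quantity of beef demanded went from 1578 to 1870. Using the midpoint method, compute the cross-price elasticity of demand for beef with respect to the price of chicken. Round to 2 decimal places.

0.83

%ΔQ_x = (1870 − 1578)/[(1578+1870)/2] = 292/1724 ≈ 0.1694.
%ΔP_y = (71.99 − 58.6)/[(58.6+71.99)/2] ≈ 0.2051.
E_xy = 0.1694/0.2051 ≈ 0.83.
E_xy > 0, so beef and chicken are substitutes.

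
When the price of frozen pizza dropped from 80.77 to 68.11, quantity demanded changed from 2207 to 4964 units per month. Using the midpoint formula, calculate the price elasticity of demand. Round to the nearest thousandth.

%Δq = (4964 − 2207)/[(2207 + 4964)/2] = 2757/3585.5 ≈ 0.7689.
%ΔP = (68.11 − 80.77)/[(80.77 + 68.11)/2] = -12.66/74.44 ≈ -0.1701.
Arc elasticity E = %Δq/%ΔP ≈ 0.7689/-0.1701 ≈ -4.521.
|E| > 1: demand is elastic over this range.

-4.521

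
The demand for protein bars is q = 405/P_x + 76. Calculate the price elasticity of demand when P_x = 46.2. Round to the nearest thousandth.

At P_x = 46.2, q = 84.7662.
dq/dP_x = −405/P_x² = −0.1897.
Point elasticity E = (dq/dP_x)·(P_x/q) = -0.1897 × 46.2/84.7662 ≈ -0.103.
|E| < 1, so demand is inelastic at this price.

-0.103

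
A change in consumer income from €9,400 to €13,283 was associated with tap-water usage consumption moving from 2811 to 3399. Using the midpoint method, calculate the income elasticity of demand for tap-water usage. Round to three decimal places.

%ΔQ = (3399 − 2811)/[(2811+3399)/2] = 588/3105 ≈ 0.1894.
%ΔI = (13,283 − 9,400)/[(9,400+13,283)/2] = 3883/11341.5 ≈ 0.3424.
E_I = %ΔQ/%ΔI ≈ 0.553.
E_I ∈ (0,1): normal good (necessity).

0.553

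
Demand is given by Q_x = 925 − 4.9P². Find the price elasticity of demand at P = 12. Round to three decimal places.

At P = 12, Q_x = 219.4.
dQ_x/dP = −2·4.9·P = −117.6.
Point elasticity E = (dQ_x/dP)·(P/Q_x) = -117.6 × 12/219.4 ≈ -6.432.
|E| > 1, so demand is elastic at this price.

-6.432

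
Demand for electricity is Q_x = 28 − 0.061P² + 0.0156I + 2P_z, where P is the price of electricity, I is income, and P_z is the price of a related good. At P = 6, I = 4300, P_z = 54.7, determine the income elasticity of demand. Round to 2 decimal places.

0.33

At the given point, Q_x = 28 − 0.061(6)² + 0.0156(4300) + 2(54.7) = 28 − 2.196 + 67.08 + 109.4 = 202.284.
∂Q_x/∂I = +0.0156, so E_I = 0.0156·(4300/202.284) ≈ 0.33.
E_I ∈ (0,1): normal good (necessity).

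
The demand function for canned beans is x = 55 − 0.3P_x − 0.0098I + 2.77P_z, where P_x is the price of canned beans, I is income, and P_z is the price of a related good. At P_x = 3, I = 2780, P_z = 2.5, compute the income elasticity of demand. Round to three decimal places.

-0.806

First evaluate x: 55 − 0.3(3) − 0.0098(2780) + 2.77(2.5) = 55 − 0.9 − 27.244 + 6.925 = 33.781.
∂x/∂I = −0.0098, so E_I = -0.0098·(2780/33.781) ≈ -0.806.
E_I < 0: inferior good.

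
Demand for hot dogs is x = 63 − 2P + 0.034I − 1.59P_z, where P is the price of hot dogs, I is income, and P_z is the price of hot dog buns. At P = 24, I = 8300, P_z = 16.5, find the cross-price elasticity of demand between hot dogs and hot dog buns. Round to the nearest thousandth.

-0.097

At the given point, x = 63 − 2(24) + 0.034(8300) − 1.59(16.5) = 63 − 48 + 282.2 − 26.235 = 270.965.
∂x/∂P_z = −1.59, so E_xy = -1.59·(16.5/270.965) ≈ -0.097.
E_xy < 0: the goods are complements.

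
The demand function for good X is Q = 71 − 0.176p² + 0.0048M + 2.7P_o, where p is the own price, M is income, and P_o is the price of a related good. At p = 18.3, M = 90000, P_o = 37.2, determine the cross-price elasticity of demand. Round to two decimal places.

0.18

Evaluating quantity at (p, M, P_o) gives Q = 71 − 0.176(18.3)² + 0.0048(90000) + 2.7(37.2) = 71 − 58.9406 + 432 + 100.44 = 544.4994.
∂Q/∂P_o = +2.7, so E_xy = 2.7·(37.2/544.4994) ≈ 0.18.
E_xy > 0: the goods are substitutes.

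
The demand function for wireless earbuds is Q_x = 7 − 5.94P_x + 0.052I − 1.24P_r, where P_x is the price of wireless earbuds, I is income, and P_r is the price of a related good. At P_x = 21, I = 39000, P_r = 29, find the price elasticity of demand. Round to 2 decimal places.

-0.07

At the given point, Q_x = 7 − 5.94(21) + 0.052(39000) − 1.24(29) = 7 − 124.74 + 2028 − 35.96 = 1874.3.
∂Q_x/∂P_x = −5.94, so E_p = (−5.94)·(21/1874.3) ≈ -0.07.
|E_p| < 1: demand is inelastic.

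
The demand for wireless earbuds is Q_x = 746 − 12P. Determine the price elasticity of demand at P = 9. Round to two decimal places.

At P = 9, Q_x = 638.
dQ_x/dP = −12.
Point elasticity E = (dQ_x/dP)·(P/Q_x) = -12 × 9/638 ≈ -0.17.
|E| < 1, so demand is inelastic at this price.

-0.17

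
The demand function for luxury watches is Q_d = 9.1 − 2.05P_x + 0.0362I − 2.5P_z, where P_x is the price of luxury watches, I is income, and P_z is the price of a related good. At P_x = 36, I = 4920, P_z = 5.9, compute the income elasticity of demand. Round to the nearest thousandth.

1.805

Evaluating quantity at (P_x, I, P_z) gives Q_d = 9.1 − 2.05(36) + 0.0362(4920) − 2.5(5.9) = 9.1 − 73.8 + 178.104 − 14.75 = 98.654.
∂Q_d/∂I = +0.0362, so E_I = 0.0362·(4920/98.654) ≈ 1.805.
E_I > 1: normal good (luxury).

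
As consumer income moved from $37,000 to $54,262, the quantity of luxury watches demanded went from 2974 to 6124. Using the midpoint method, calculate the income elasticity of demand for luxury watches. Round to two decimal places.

%ΔQ = (6124 − 2974)/[(2974+6124)/2] = 3150/4549 ≈ 0.6925.
%ΔI = (54,262 − 37,000)/[(37,000+54,262)/2] = 17262/45631 ≈ 0.3783.
E_I = %ΔQ/%ΔI ≈ 1.83.
E_I > 1: normal good (luxury).

1.83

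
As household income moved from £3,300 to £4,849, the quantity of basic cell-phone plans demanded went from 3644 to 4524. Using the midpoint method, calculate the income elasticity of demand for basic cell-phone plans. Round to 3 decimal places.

0.567

%ΔQ = (4524 − 3644)/[(3644+4524)/2] = 880/4084 ≈ 0.2155.
%ΔI = (4,849 − 3,300)/[(3,300+4,849)/2] = 1549/4074.5 ≈ 0.3802.
E_I = %ΔQ/%ΔI ≈ 0.567.
E_I ∈ (0,1): normal good (necessity).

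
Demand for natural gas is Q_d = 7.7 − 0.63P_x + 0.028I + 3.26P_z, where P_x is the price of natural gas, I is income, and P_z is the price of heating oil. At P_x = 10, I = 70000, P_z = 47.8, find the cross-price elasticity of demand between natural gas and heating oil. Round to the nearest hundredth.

0.07

At the given point, Q_d = 7.7 − 0.63(10) + 0.028(70000) + 3.26(47.8) = 7.7 − 6.3 + 1960 + 155.828 = 2117.228.
∂Q_d/∂P_z = +3.26, so E_xy = 3.26·(47.8/2117.228) ≈ 0.07.
E_xy > 0: the goods are substitutes.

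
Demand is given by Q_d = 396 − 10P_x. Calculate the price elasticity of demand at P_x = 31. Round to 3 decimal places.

-3.605

At P_x = 31, Q_d = 86.
dQ_d/dP_x = −10.
Point elasticity E = (dQ_d/dP_x)·(P_x/Q_d) = -10 × 31/86 ≈ -3.605.
|E| > 1, so demand is elastic at this price.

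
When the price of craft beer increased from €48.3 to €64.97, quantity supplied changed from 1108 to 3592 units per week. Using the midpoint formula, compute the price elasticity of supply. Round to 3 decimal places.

3.591

%Δq = (3592 − 1108)/[(1108 + 3592)/2] = 2484/2350 ≈ 1.0570.
%ΔP = (64.97 − 48.3)/[(48.3 + 64.97)/2] = 16.67/56.635 ≈ 0.2943.
Arc elasticity E = %Δq/%ΔP ≈ 1.0570/0.2943 ≈ 3.591.
|E| > 1: supply is elastic over this range.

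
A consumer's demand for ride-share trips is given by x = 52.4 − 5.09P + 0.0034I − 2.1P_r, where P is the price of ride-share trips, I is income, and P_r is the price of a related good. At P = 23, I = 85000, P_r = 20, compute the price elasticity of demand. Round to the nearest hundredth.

-0.64

Evaluating quantity at (P, I, P_r) gives x = 52.4 − 5.09(23) + 0.0034(85000) − 2.1(20) = 52.4 − 117.07 + 289 − 42 = 182.33.
∂x/∂P = −5.09, so E_p = (−5.09)·(23/182.33) ≈ -0.64.
|E_p| < 1: demand is inelastic.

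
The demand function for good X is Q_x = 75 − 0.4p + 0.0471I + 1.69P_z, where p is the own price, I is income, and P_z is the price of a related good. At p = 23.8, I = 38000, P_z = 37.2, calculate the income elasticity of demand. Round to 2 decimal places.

First evaluate Q_x: 75 − 0.4(23.8) + 0.0471(38000) + 1.69(37.2) = 75 − 9.52 + 1789.8 + 62.868 = 1918.148.
∂Q_x/∂I = +0.0471, so E_I = 0.0471·(38000/1918.148) ≈ 0.93.
E_I ∈ (0,1): normal good (necessity).

0.93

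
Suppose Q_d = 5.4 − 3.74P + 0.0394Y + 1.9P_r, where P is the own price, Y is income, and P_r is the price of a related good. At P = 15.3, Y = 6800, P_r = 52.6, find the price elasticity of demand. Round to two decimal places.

-0.18

At the given point, Q_d = 5.4 − 3.74(15.3) + 0.0394(6800) + 1.9(52.6) = 5.4 − 57.222 + 267.92 + 99.94 = 316.038.
∂Q_d/∂P = −3.74, so E_p = (−3.74)·(15.3/316.038) ≈ -0.18.
|E_p| < 1: demand is inelastic.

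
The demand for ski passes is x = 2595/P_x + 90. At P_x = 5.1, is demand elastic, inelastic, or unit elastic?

inelastic

At P_x = 5.1, x = 598.8235.
dx/dP_x = −2595/P_x² = −99.7693.
Point elasticity E = (dx/dP_x)·(P_x/x) = -99.7693 × 5.1/598.8235 ≈ -0.850.
|E| ≈ 0.850 < 1, so demand is inelastic.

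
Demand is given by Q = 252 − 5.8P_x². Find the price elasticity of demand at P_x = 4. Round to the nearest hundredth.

At P_x = 4, Q = 159.2.
dQ/dP_x = −2·5.8·P_x = −46.4.
Point elasticity E = (dQ/dP_x)·(P_x/Q) = -46.4 × 4/159.2 ≈ -1.17.
|E| > 1, so demand is elastic at this price.

-1.17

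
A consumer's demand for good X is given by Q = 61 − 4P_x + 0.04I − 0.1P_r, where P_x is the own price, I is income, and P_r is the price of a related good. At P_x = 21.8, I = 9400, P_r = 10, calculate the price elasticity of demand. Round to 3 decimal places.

Substituting, Q = 61 − 4(21.8) + 0.04(9400) − 0.1(10) = 61 − 87.2 + 376 − 1 = 348.8.
∂Q/∂P_x = −4, so E_p = (−4)·(21.8/348.8) ≈ -0.250.
|E_p| < 1: demand is inelastic.

-0.250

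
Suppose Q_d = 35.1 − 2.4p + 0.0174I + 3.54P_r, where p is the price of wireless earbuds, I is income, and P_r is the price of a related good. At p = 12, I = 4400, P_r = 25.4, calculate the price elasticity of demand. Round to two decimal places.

Evaluating quantity at (p, I, P_r) gives Q_d = 35.1 − 2.4(12) + 0.0174(4400) + 3.54(25.4) = 35.1 − 28.8 + 76.56 + 89.916 = 172.776.
∂Q_d/∂p = −2.4, so E_p = (−2.4)·(12/172.776) ≈ -0.17.
|E_p| < 1: demand is inelastic.

-0.17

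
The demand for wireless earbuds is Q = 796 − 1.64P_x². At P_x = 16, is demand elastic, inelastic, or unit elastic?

elastic

At P_x = 16, Q = 376.16.
dQ/dP_x = −2·1.64·P_x = −52.48.
Point elasticity E = (dQ/dP_x)·(P_x/Q) = -52.48 × 16/376.16 ≈ -2.232.
|E| ≈ 2.232 > 1, so demand is elastic.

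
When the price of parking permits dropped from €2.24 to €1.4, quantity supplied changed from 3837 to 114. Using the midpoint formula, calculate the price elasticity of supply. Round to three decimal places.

%ΔQ = (114 − 3837)/[(3837 + 114)/2] = -3723/1975.5 ≈ -1.8846.
%ΔP = (1.4 − 2.24)/[(2.24 + 1.4)/2] = -0.84/1.82 ≈ -0.4615.
Arc elasticity E = %ΔQ/%ΔP ≈ -1.8846/-0.4615 ≈ 4.083.
|E| > 1: supply is elastic over this range.

4.083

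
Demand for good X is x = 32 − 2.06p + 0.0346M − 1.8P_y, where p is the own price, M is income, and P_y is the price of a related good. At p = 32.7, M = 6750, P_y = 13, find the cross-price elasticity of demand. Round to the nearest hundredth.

Evaluating quantity at (p, M, P_y) gives x = 32 − 2.06(32.7) + 0.0346(6750) − 1.8(13) = 32 − 67.362 + 233.55 − 23.4 = 174.788.
∂x/∂P_y = −1.8, so E_xy = -1.8·(13/174.788) ≈ -0.13.
E_xy < 0: the goods are complements.

-0.13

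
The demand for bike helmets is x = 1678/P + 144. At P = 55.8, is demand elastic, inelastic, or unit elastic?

At P = 55.8, x = 174.0717.
dx/dP = −1678/P² = −0.5389.
Point elasticity E = (dx/dP)·(P/x) = -0.5389 × 55.8/174.0717 ≈ -0.173.
|E| ≈ 0.173 < 1, so demand is inelastic.

inelastic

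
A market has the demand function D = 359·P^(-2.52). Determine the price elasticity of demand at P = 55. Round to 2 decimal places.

For a Cobb–Douglas (constant-elasticity) form D = A·P^α·…, the elasticity with respect to P equals the exponent α at every point.
Here the exponent on P is -2.52, so the price elasticity of demand is -2.52.

-2.52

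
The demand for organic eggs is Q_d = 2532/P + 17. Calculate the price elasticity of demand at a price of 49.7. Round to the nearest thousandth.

-0.750

At P = 49.7, Q_d = 67.9457.
dQ_d/dP = −2532/P² = −1.0251.
Point elasticity E = (dQ_d/dP)·(P/Q_d) = -1.0251 × 49.7/67.9457 ≈ -0.750.
|E| < 1, so demand is inelastic at this price.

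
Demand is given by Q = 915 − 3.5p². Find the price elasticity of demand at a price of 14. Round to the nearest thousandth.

At p = 14, Q = 229.
dQ/dp = −2·3.5·p = −98.
Point elasticity E = (dQ/dp)·(p/Q) = -98 × 14/229 ≈ -5.991.
|E| > 1, so demand is elastic at this price.

-5.991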